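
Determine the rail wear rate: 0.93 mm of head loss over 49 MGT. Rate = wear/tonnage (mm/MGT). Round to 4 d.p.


Wear rate = total wear / cumulative tonnage
Rate = 0.93 / 49
Rate = 0.0190 mm/MGT

0.0190


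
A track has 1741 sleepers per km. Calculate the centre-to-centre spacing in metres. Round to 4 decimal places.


Spacing = 1000 m / number of sleepers
Spacing = 1000 / 1741
Spacing = 0.5744 m

0.5744


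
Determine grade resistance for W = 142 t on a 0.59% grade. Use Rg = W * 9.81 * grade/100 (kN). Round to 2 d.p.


Rg = W * 9.81 * grade / 100
Rg = 142 * 9.81 * 0.59 / 100
Rg = 1393.02 * 0.0059
Rg = 8.22 kN

8.22


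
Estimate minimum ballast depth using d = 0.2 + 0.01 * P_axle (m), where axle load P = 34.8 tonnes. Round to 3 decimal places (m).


d = 0.2 + 0.01 * 34.8
d = 0.2 + 0.348
d = 0.548 m

0.548


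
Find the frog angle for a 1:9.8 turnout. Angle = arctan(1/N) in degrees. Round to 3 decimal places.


1/N = 1/9.8 = 0.102041
angle = arctan(0.102041) = 0.101689 rad
angle = 0.101689 * 180/pi = 5.826 degrees

5.826


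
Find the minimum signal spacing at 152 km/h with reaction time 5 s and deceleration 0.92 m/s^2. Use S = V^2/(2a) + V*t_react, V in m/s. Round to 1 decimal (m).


V = 152 / 3.6 = 42.2222 m/s
Braking distance = 42.2222^2 / (2*0.92) = 968.8674 m
Sighting distance = 42.2222 * 5 = 211.1111 m
S = 968.8674 + 211.1111 = 1180.0 m

1180.0


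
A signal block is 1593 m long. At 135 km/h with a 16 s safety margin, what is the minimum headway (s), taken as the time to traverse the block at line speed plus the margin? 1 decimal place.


V = 135 / 3.6 = 37.5 m/s
Block traversal time = 1593 / 37.5 = 42.48 s
Headway = 42.48 + 16
Headway = 58.5 s

58.5


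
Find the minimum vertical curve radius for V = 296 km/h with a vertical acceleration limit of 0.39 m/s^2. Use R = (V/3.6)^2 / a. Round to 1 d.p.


Convert speed: V = 296 / 3.6 = 82.2222 m/s
V^2 = 6760.4938 m^2/s^2
R_v = 6760.4938 / 0.39
R_v = 17334.6 m

17334.6


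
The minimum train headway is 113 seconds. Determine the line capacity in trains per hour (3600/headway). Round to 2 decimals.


Capacity = 3600 / headway
Capacity = 3600 / 113
Capacity = 31.86 trains/hour

31.86


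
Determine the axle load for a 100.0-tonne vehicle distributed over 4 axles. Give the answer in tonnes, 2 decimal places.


Load per axle = total weight / number of axles
Load = 100.0 / 4
Load = 25.00 tonnes

25.00


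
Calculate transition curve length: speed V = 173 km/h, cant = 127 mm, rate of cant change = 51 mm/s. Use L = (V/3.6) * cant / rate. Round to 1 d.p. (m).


Convert speed: V = 173 / 3.6 = 48.0556 m/s
L = 48.0556 * 127 / 51
L = 6103.0556 / 51
L = 119.7 m

119.7


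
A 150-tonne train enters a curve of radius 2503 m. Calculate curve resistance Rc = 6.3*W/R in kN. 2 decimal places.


Rc = 6.3 * W / R
Rc = 6.3 * 150 / 2503
Rc = 945.0 / 2503
Rc = 0.38 kN

0.38


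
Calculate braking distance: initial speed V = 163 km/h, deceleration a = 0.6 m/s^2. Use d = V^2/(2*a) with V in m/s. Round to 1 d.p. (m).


Convert speed: V = 163 / 3.6 = 45.2778 m/s
V^2 = 2050.0772
d = 2050.0772 / (2 * 0.6)
d = 2050.0772 / 1.2
d = 1708.4 m

1708.4


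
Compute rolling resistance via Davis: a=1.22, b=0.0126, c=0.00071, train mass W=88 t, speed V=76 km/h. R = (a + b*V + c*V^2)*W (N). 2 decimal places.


b*V = 0.0126 * 76 = 0.9576
c*V^2 = 0.00071 * 5776 = 4.10096
R_per_t = 1.22 + 0.9576 + 4.10096 = 6.27856 N/t
R_total = 6.27856 * 88 = 552.51 N

552.51


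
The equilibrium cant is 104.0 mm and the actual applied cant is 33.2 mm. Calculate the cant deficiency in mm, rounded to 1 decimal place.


Cant deficiency = equilibrium cant - actual cant
CD = 104.0 - 33.2
CD = 70.8 mm

70.8


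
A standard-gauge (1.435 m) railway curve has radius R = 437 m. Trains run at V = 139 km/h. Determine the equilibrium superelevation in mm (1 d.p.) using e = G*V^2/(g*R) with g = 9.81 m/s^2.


Convert speed: V = 139 / 3.6 = 38.6111 m/s
Apply formula: e = 1.435 * 38.6111^2 / (9.81 * 437)
e = 1.435 * 1490.8179 / 4286.97
e = 0.499029 m = 499.0 mm

499.0


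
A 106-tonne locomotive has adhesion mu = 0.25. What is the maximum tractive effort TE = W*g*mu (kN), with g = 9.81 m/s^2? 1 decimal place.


TE_max = W * g * mu
TE_max = 106 * 9.81 * 0.25
TE_max = 1039.86 * 0.25
TE_max = 260.0 kN

260.0


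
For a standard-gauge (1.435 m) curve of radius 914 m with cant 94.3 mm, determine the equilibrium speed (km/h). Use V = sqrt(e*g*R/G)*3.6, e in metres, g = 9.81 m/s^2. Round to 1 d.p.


Convert cant: e = 94.3 mm = 0.0943 m
V_ms = sqrt(0.0943 * 9.81 * 914 / 1.435)
V_ms = sqrt(589.216629) = 24.2738 m/s
V = 24.2738 * 3.6 = 87.4 km/h

87.4


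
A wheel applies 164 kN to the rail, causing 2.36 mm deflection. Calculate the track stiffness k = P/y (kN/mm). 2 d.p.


Track stiffness k = P / y
k = 164 / 2.36
k = 69.49 kN/mm

69.49


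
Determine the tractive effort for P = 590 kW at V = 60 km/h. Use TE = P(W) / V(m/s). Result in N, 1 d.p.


Convert: P = 590 kW = 590000 W
V = 60 / 3.6 = 16.6667 m/s
TE = 590000 / 16.6667
TE = 35400.0 N

35400.0


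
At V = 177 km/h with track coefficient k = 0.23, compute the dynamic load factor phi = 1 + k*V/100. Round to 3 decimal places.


phi = 1 + k * V / 100
phi = 1 + 0.23 * 177 / 100
phi = 1 + 0.4071
phi = 1.407

1.407


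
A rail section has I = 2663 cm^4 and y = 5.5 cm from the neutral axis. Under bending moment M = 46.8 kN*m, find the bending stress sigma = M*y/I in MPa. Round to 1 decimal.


Convert units:
M = 46.8 kN*m = 46800000 N*mm
y = 5.5 cm = 55 mm
I = 2663 cm^4 = 26630000 mm^4
sigma = 46800000 * 55 / 26630000
sigma = 96.7 MPa

96.7


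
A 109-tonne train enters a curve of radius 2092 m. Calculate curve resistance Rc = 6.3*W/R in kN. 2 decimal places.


Rc = 6.3 * W / R
Rc = 6.3 * 109 / 2092
Rc = 686.7 / 2092
Rc = 0.33 kN

0.33


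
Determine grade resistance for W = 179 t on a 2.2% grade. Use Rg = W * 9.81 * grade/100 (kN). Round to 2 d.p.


Rg = W * 9.81 * grade / 100
Rg = 179 * 9.81 * 2.2 / 100
Rg = 1755.99 * 0.022
Rg = 38.63 kN

38.63


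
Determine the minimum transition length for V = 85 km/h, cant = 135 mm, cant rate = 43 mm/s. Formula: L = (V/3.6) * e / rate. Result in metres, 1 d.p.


Convert speed: V = 85 / 3.6 = 23.6111 m/s
L = 23.6111 * 135 / 43
L = 3187.5 / 43
L = 74.1 m

74.1


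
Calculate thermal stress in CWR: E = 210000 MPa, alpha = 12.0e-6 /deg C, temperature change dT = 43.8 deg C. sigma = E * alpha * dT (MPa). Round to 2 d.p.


sigma = E * alpha * dT
sigma = 210000 * 12.0e-6 * 43.8
sigma = 2.52 * 43.8
sigma = 110.38 MPa

110.38


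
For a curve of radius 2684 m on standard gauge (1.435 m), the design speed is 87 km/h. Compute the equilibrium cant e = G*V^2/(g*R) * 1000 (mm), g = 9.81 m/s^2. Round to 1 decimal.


Convert speed: V = 87 / 3.6 = 24.1667 m/s
Apply formula: e = 1.435 * 24.1667^2 / (9.81 * 2684)
e = 1.435 * 584.0278 / 26330.04
e = 0.03183 m = 31.8 mm

31.8


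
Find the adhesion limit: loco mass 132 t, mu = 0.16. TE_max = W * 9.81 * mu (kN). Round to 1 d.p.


TE_max = W * g * mu
TE_max = 132 * 9.81 * 0.16
TE_max = 1294.92 * 0.16
TE_max = 207.2 kN

207.2


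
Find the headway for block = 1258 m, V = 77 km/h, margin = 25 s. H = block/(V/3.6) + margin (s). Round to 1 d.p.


V = 77 / 3.6 = 21.3889 m/s
Block traversal time = 1258 / 21.3889 = 58.8156 s
Headway = 58.8156 + 25
Headway = 83.8 s

83.8


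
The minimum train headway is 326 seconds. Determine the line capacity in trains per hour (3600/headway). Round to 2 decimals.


Capacity = 3600 / headway
Capacity = 3600 / 326
Capacity = 11.04 trains/hour

11.04


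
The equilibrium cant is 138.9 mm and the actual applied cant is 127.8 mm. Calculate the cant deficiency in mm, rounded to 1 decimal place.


Cant deficiency = equilibrium cant - actual cant
CD = 138.9 - 127.8
CD = 11.1 mm

11.1


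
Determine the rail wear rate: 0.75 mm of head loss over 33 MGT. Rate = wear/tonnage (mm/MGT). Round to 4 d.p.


Wear rate = total wear / cumulative tonnage
Rate = 0.75 / 33
Rate = 0.0227 mm/MGT

0.0227


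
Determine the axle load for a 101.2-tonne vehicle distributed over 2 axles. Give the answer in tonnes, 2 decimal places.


Load per axle = total weight / number of axles
Load = 101.2 / 2
Load = 50.60 tonnes

50.60


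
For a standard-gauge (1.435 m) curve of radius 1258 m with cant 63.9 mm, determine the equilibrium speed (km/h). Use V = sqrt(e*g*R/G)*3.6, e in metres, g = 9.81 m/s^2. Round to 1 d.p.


Convert cant: e = 63.9 mm = 0.0639 m
V_ms = sqrt(0.0639 * 9.81 * 1258 / 1.435)
V_ms = sqrt(549.539109) = 23.4423 m/s
V = 23.4423 * 3.6 = 84.4 km/h

84.4


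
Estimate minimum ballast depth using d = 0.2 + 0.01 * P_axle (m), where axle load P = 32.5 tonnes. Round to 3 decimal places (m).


d = 0.2 + 0.01 * 32.5
d = 0.2 + 0.325
d = 0.525 m

0.525


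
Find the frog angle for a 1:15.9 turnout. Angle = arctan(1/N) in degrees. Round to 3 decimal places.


1/N = 1/15.9 = 0.062893
angle = arctan(0.062893) = 0.06281 rad
angle = 0.06281 * 180/pi = 3.599 degrees

3.599


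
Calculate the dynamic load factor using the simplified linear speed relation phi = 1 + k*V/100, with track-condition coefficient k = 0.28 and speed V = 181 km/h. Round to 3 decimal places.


phi = 1 + k * V / 100
phi = 1 + 0.28 * 181 / 100
phi = 1 + 0.5068
phi = 1.507

1.507


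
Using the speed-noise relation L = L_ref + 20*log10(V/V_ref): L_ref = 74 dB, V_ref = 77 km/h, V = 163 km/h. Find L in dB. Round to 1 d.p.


V/V_ref = 163 / 77 = 2.116883
log10(2.116883) = 0.325697
20 * 0.325697 = 6.5139
L = 74 + 6.5139 = 80.5 dB

80.5


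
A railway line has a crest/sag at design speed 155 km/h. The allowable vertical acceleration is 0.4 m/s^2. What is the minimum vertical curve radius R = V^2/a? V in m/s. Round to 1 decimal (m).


Convert speed: V = 155 / 3.6 = 43.0556 m/s
V^2 = 1853.7809 m^2/s^2
R_v = 1853.7809 / 0.4
R_v = 4634.5 m

4634.5


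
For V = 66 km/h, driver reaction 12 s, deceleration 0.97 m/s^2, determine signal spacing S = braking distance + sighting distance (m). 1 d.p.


V = 66 / 3.6 = 18.3333 m/s
Braking distance = 18.3333^2 / (2*0.97) = 173.2532 m
Sighting distance = 18.3333 * 12 = 220.0 m
S = 173.2532 + 220.0 = 393.3 m

393.3


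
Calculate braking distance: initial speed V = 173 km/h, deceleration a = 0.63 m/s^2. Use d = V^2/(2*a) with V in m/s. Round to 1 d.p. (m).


Convert speed: V = 173 / 3.6 = 48.0556 m/s
V^2 = 2309.3364
d = 2309.3364 / (2 * 0.63)
d = 2309.3364 / 1.26
d = 1832.8 m

1832.8


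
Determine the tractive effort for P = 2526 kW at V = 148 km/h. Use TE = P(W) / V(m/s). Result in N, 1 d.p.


Convert: P = 2526 kW = 2526000 W
V = 148 / 3.6 = 41.1111 m/s
TE = 2526000 / 41.1111
TE = 61443.2 N

61443.2


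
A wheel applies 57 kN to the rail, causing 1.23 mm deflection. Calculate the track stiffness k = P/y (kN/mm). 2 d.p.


Track stiffness k = P / y
k = 57 / 1.23
k = 46.34 kN/mm

46.34


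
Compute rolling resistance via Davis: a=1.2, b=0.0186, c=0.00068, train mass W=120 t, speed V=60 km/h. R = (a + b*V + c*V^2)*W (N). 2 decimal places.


b*V = 0.0186 * 60 = 1.116
c*V^2 = 0.00068 * 3600 = 2.448
R_per_t = 1.2 + 1.116 + 2.448 = 4.764 N/t
R_total = 4.764 * 120 = 571.68 N

571.68


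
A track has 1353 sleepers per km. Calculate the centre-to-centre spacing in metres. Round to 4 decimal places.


Spacing = 1000 m / number of sleepers
Spacing = 1000 / 1353
Spacing = 0.7391 m

0.7391


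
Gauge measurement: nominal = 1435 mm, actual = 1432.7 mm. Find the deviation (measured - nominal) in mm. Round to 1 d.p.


Deviation = measured - nominal
Deviation = 1432.7 - 1435
Deviation = -2.3 mm

-2.3


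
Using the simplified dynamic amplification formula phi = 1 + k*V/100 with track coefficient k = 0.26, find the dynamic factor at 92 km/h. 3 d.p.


phi = 1 + k * V / 100
phi = 1 + 0.26 * 92 / 100
phi = 1 + 0.2392
phi = 1.239

1.239


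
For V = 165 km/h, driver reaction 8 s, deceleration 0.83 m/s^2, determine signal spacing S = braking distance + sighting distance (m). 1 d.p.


V = 165 / 3.6 = 45.8333 m/s
Braking distance = 45.8333^2 / (2*0.83) = 1265.4786 m
Sighting distance = 45.8333 * 8 = 366.6667 m
S = 1265.4786 + 366.6667 = 1632.1 m

1632.1


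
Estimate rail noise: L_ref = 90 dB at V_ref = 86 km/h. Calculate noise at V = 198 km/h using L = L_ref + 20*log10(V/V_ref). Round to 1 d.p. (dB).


V/V_ref = 198 / 86 = 2.302326
log10(2.302326) = 0.362167
20 * 0.362167 = 7.2433
L = 90 + 7.2433 = 97.2 dB

97.2


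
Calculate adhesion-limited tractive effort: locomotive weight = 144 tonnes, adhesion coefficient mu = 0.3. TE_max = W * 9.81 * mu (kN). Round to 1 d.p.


TE_max = W * g * mu
TE_max = 144 * 9.81 * 0.3
TE_max = 1412.64 * 0.3
TE_max = 423.8 kN

423.8


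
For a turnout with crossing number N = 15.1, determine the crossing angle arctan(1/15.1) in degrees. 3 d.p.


1/N = 1/15.1 = 0.066225
angle = arctan(0.066225) = 0.066129 rad
angle = 0.066129 * 180/pi = 3.789 degrees

3.789


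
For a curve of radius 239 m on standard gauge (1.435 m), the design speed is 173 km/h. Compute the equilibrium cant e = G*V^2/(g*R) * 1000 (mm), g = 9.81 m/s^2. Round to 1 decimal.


Convert speed: V = 173 / 3.6 = 48.0556 m/s
Apply formula: e = 1.435 * 48.0556^2 / (9.81 * 239)
e = 1.435 * 2309.3364 / 2344.59
e = 1.413423 m = 1413.4 mm

1413.4


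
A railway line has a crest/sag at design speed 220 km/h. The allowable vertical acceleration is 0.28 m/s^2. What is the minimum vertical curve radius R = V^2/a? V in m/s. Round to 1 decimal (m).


Convert speed: V = 220 / 3.6 = 61.1111 m/s
V^2 = 3734.5679 m^2/s^2
R_v = 3734.5679 / 0.28
R_v = 13337.7 m

13337.7


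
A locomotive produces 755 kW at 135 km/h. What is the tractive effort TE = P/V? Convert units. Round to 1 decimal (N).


Convert: P = 755 kW = 755000 W
V = 135 / 3.6 = 37.5 m/s
TE = 755000 / 37.5
TE = 20133.3 N

20133.3


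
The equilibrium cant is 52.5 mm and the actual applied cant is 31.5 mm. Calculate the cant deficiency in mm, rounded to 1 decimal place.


Cant deficiency = equilibrium cant - actual cant
CD = 52.5 - 31.5
CD = 21.0 mm

21.0


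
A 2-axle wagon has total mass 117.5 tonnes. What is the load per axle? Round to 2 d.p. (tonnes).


Load per axle = total weight / number of axles
Load = 117.5 / 2
Load = 58.75 tonnes

58.75


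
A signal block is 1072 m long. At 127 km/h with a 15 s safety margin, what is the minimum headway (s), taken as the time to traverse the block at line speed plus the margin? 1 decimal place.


V = 127 / 3.6 = 35.2778 m/s
Block traversal time = 1072 / 35.2778 = 30.3874 s
Headway = 30.3874 + 15
Headway = 45.4 s

45.4


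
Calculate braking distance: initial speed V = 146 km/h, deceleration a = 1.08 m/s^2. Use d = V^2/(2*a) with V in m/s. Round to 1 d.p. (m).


Convert speed: V = 146 / 3.6 = 40.5556 m/s
V^2 = 1644.7531
d = 1644.7531 / (2 * 1.08)
d = 1644.7531 / 2.16
d = 761.5 m

761.5


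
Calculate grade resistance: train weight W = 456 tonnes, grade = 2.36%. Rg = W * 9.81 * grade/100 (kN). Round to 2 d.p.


Rg = W * 9.81 * grade / 100
Rg = 456 * 9.81 * 2.36 / 100
Rg = 4473.36 * 0.0236
Rg = 105.57 kN

105.57


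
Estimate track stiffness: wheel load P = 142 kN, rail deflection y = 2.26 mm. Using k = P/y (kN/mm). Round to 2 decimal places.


Track stiffness k = P / y
k = 142 / 2.26
k = 62.83 kN/mm

62.83


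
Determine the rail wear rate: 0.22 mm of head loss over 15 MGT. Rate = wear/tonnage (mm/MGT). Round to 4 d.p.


Wear rate = total wear / cumulative tonnage
Rate = 0.22 / 15
Rate = 0.0147 mm/MGT

0.0147


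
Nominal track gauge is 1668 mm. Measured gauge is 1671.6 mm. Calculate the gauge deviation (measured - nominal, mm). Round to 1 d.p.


Deviation = measured - nominal
Deviation = 1671.6 - 1668
Deviation = 3.6 mm

3.6


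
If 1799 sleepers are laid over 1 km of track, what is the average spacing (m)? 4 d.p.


Spacing = 1000 m / number of sleepers
Spacing = 1000 / 1799
Spacing = 0.5559 m

0.5559


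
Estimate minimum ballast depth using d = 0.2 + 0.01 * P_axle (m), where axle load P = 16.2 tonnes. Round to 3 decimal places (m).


d = 0.2 + 0.01 * 16.2
d = 0.2 + 0.162
d = 0.362 m

0.362


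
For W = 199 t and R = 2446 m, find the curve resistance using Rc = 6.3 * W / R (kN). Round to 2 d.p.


Rc = 6.3 * W / R
Rc = 6.3 * 199 / 2446
Rc = 1253.7 / 2446
Rc = 0.51 kN

0.51


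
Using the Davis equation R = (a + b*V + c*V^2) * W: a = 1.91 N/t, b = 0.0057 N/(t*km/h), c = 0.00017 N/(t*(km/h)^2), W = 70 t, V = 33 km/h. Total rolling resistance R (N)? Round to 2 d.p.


b*V = 0.0057 * 33 = 0.1881
c*V^2 = 0.00017 * 1089 = 0.18513
R_per_t = 1.91 + 0.1881 + 0.18513 = 2.28323 N/t
R_total = 2.28323 * 70 = 159.83 N

159.83


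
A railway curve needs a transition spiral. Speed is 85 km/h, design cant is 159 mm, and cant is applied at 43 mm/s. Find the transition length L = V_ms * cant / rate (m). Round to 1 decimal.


Convert speed: V = 85 / 3.6 = 23.6111 m/s
L = 23.6111 * 159 / 43
L = 3754.1667 / 43
L = 87.3 m

87.3


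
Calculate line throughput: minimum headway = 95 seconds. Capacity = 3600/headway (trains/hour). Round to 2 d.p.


Capacity = 3600 / headway
Capacity = 3600 / 95
Capacity = 37.89 trains/hour

37.89


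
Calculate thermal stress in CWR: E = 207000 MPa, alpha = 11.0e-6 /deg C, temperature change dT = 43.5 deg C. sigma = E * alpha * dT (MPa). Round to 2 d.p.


sigma = E * alpha * dT
sigma = 207000 * 11.0e-6 * 43.5
sigma = 2.277 * 43.5
sigma = 99.05 MPa

99.05


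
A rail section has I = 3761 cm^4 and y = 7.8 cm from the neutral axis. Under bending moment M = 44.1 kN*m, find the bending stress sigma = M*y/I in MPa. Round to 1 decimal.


Convert units:
M = 44.1 kN*m = 44100000 N*mm
y = 7.8 cm = 78 mm
I = 3761 cm^4 = 37610000 mm^4
sigma = 44100000 * 78 / 37610000
sigma = 91.5 MPa

91.5


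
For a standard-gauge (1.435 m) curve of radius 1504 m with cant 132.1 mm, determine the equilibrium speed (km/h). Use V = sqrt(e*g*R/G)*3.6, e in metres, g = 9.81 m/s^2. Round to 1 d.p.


Convert cant: e = 132.1 mm = 0.1321 m
V_ms = sqrt(0.1321 * 9.81 * 1504 / 1.435)
V_ms = sqrt(1358.212616) = 36.8539 m/s
V = 36.8539 * 3.6 = 132.7 km/h

132.7


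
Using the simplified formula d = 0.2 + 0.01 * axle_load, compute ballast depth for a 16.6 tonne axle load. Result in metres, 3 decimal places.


d = 0.2 + 0.01 * 16.6
d = 0.2 + 0.166
d = 0.366 m

0.366


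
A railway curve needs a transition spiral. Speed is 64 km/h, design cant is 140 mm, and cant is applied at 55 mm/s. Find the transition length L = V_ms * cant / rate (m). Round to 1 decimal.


Convert speed: V = 64 / 3.6 = 17.7778 m/s
L = 17.7778 * 140 / 55
L = 2488.8889 / 55
L = 45.3 m

45.3


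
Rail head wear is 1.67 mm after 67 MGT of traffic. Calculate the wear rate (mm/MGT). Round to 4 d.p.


Wear rate = total wear / cumulative tonnage
Rate = 1.67 / 67
Rate = 0.0249 mm/MGT

0.0249


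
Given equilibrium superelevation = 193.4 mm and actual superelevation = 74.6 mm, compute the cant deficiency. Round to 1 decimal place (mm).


Cant deficiency = equilibrium cant - actual cant
CD = 193.4 - 74.6
CD = 118.8 mm

118.8


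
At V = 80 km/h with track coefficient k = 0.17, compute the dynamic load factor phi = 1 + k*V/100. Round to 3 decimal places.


phi = 1 + k * V / 100
phi = 1 + 0.17 * 80 / 100
phi = 1 + 0.136
phi = 1.136

1.136


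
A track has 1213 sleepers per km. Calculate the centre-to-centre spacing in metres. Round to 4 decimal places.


Spacing = 1000 m / number of sleepers
Spacing = 1000 / 1213
Spacing = 0.8244 m

0.8244


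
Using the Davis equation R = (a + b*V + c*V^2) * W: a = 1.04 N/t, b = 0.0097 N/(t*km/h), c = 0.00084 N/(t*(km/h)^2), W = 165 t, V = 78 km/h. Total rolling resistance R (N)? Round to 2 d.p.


b*V = 0.0097 * 78 = 0.7566
c*V^2 = 0.00084 * 6084 = 5.11056
R_per_t = 1.04 + 0.7566 + 5.11056 = 6.90716 N/t
R_total = 6.90716 * 165 = 1139.68 N

1139.68


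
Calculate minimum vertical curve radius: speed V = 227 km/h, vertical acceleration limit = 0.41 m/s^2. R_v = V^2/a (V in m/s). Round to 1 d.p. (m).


Convert speed: V = 227 / 3.6 = 63.0556 m/s
V^2 = 3976.0031 m^2/s^2
R_v = 3976.0031 / 0.41
R_v = 9697.6 m

9697.6


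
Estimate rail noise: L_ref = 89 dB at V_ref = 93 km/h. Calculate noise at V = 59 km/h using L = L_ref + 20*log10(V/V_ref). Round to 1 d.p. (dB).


V/V_ref = 59 / 93 = 0.634409
log10(0.634409) = -0.197631
20 * -0.197631 = -3.9526
L = 89 + -3.9526 = 85.0 dB

85.0


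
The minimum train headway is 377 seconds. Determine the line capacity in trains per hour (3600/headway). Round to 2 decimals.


Capacity = 3600 / headway
Capacity = 3600 / 377
Capacity = 9.55 trains/hour

9.55


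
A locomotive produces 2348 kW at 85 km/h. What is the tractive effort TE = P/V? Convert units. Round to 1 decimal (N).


Convert: P = 2348 kW = 2348000 W
V = 85 / 3.6 = 23.6111 m/s
TE = 2348000 / 23.6111
TE = 99444.7 N

99444.7


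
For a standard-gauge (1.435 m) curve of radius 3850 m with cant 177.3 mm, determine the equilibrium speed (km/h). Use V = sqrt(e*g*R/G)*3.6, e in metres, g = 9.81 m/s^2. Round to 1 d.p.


Convert cant: e = 177.3 mm = 0.1773 m
V_ms = sqrt(0.1773 * 9.81 * 3850 / 1.435)
V_ms = sqrt(4666.449512) = 68.3114 m/s
V = 68.3114 * 3.6 = 245.9 km/h

245.9


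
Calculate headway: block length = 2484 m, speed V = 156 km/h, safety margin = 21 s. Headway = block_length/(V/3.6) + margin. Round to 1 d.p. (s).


V = 156 / 3.6 = 43.3333 m/s
Block traversal time = 2484 / 43.3333 = 57.3231 s
Headway = 57.3231 + 21
Headway = 78.3 s

78.3


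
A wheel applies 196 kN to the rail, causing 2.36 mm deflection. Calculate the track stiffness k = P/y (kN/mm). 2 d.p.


Track stiffness k = P / y
k = 196 / 2.36
k = 83.05 kN/mm

83.05


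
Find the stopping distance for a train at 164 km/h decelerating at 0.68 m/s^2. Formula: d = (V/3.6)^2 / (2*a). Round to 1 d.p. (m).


Convert speed: V = 164 / 3.6 = 45.5556 m/s
V^2 = 2075.3086
d = 2075.3086 / (2 * 0.68)
d = 2075.3086 / 1.36
d = 1526.0 m

1526.0


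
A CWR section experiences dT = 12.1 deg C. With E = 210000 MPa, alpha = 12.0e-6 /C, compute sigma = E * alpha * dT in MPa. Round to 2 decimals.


sigma = E * alpha * dT
sigma = 210000 * 12.0e-6 * 12.1
sigma = 2.52 * 12.1
sigma = 30.49 MPa

30.49


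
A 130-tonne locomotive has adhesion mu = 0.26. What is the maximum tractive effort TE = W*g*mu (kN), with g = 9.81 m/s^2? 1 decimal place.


TE_max = W * g * mu
TE_max = 130 * 9.81 * 0.26
TE_max = 1275.3 * 0.26
TE_max = 331.6 kN

331.6


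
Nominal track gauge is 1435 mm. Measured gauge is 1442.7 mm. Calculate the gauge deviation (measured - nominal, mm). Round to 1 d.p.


Deviation = measured - nominal
Deviation = 1442.7 - 1435
Deviation = 7.7 mm

7.7


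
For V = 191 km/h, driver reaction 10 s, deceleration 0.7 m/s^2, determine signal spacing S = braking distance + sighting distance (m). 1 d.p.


V = 191 / 3.6 = 53.0556 m/s
Braking distance = 53.0556^2 / (2*0.7) = 2010.6371 m
Sighting distance = 53.0556 * 10 = 530.5556 m
S = 2010.6371 + 530.5556 = 2541.2 m

2541.2


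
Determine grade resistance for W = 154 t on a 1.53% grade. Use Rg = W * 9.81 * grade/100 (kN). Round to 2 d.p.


Rg = W * 9.81 * grade / 100
Rg = 154 * 9.81 * 1.53 / 100
Rg = 1510.74 * 0.0153
Rg = 23.11 kN

23.11


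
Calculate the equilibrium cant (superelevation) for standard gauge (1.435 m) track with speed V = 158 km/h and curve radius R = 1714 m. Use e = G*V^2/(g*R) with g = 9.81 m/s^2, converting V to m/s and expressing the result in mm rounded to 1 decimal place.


Convert speed: V = 158 / 3.6 = 43.8889 m/s
Apply formula: e = 1.435 * 43.8889^2 / (9.81 * 1714)
e = 1.435 * 1926.2346 / 16814.34
e = 0.164392 m = 164.4 mm

164.4


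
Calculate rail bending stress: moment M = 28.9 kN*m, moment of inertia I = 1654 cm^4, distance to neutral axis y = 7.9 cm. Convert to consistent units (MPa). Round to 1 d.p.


Convert units:
M = 28.9 kN*m = 28900000 N*mm
y = 7.9 cm = 79 mm
I = 1654 cm^4 = 16540000 mm^4
sigma = 28900000 * 79 / 16540000
sigma = 138.0 MPa

138.0


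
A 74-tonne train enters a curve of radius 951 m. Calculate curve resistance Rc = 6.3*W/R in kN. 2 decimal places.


Rc = 6.3 * W / R
Rc = 6.3 * 74 / 951
Rc = 466.2 / 951
Rc = 0.49 kN

0.49


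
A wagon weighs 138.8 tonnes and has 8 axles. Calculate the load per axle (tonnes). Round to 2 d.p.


Load per axle = total weight / number of axles
Load = 138.8 / 8
Load = 17.35 tonnes

17.35


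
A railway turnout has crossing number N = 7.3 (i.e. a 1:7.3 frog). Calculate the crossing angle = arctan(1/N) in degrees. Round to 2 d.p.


1/N = 1/7.3 = 0.136986
angle = arctan(0.136986) = 0.136139 rad
angle = 0.136139 * 180/pi = 7.80 degrees

7.80


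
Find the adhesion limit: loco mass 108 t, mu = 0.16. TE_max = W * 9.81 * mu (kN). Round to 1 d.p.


TE_max = W * g * mu
TE_max = 108 * 9.81 * 0.16
TE_max = 1059.48 * 0.16
TE_max = 169.5 kN

169.5


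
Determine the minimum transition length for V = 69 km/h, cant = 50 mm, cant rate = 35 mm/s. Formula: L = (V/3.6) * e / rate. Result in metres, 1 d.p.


Convert speed: V = 69 / 3.6 = 19.1667 m/s
L = 19.1667 * 50 / 35
L = 958.3333 / 35
L = 27.4 m

27.4


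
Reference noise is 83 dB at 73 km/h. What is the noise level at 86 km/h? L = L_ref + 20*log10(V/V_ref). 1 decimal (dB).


V/V_ref = 86 / 73 = 1.178082
log10(1.178082) = 0.071176
20 * 0.071176 = 1.4235
L = 83 + 1.4235 = 84.4 dB

84.4


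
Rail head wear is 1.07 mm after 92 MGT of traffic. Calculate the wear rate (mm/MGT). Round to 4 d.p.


Wear rate = total wear / cumulative tonnage
Rate = 1.07 / 92
Rate = 0.0116 mm/MGT

0.0116


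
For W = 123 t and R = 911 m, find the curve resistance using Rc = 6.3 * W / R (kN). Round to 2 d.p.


Rc = 6.3 * W / R
Rc = 6.3 * 123 / 911
Rc = 774.9 / 911
Rc = 0.85 kN

0.85


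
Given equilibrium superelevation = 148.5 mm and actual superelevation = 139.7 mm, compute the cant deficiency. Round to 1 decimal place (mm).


Cant deficiency = equilibrium cant - actual cant
CD = 148.5 - 139.7
CD = 8.8 mm

8.8


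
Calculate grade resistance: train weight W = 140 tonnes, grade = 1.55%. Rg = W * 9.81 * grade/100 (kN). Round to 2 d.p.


Rg = W * 9.81 * grade / 100
Rg = 140 * 9.81 * 1.55 / 100
Rg = 1373.4 * 0.0155
Rg = 21.29 kN

21.29


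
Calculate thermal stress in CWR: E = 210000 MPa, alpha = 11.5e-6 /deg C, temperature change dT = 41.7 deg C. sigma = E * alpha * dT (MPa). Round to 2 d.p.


sigma = E * alpha * dT
sigma = 210000 * 11.5e-6 * 41.7
sigma = 2.415 * 41.7
sigma = 100.71 MPa

100.71


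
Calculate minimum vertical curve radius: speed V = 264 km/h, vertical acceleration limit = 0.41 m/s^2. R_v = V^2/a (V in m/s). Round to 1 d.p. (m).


Convert speed: V = 264 / 3.6 = 73.3333 m/s
V^2 = 5377.7778 m^2/s^2
R_v = 5377.7778 / 0.41
R_v = 13116.5 m

13116.5


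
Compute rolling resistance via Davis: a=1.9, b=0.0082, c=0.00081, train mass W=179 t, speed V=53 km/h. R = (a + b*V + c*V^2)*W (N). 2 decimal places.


b*V = 0.0082 * 53 = 0.4346
c*V^2 = 0.00081 * 2809 = 2.27529
R_per_t = 1.9 + 0.4346 + 2.27529 = 4.60989 N/t
R_total = 4.60989 * 179 = 825.17 N

825.17


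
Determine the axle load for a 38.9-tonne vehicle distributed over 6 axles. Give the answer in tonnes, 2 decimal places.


Load per axle = total weight / number of axles
Load = 38.9 / 6
Load = 6.48 tonnes

6.48


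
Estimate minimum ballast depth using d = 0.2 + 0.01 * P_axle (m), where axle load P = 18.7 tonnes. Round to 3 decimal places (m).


d = 0.2 + 0.01 * 18.7
d = 0.2 + 0.187
d = 0.387 m

0.387


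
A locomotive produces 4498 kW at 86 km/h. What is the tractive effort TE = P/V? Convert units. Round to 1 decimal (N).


Convert: P = 4498 kW = 4498000 W
V = 86 / 3.6 = 23.8889 m/s
TE = 4498000 / 23.8889
TE = 188288.4 N

188288.4


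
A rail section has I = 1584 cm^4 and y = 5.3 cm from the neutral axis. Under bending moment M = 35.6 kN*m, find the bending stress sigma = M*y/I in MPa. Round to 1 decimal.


Convert units:
M = 35.6 kN*m = 35600000 N*mm
y = 5.3 cm = 53 mm
I = 1584 cm^4 = 15840000 mm^4
sigma = 35600000 * 53 / 15840000
sigma = 119.1 MPa

119.1


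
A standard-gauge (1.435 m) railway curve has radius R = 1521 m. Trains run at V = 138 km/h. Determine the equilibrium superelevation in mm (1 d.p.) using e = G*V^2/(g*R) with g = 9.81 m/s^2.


Convert speed: V = 138 / 3.6 = 38.3333 m/s
Apply formula: e = 1.435 * 38.3333^2 / (9.81 * 1521)
e = 1.435 * 1469.4444 / 14921.01
e = 0.141321 m = 141.3 mm

141.3


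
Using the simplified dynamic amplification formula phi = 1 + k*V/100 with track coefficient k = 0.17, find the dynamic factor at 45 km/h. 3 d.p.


phi = 1 + k * V / 100
phi = 1 + 0.17 * 45 / 100
phi = 1 + 0.0765
phi = 1.077

1.077


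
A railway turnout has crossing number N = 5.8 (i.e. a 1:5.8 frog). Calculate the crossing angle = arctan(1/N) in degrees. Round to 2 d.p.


1/N = 1/5.8 = 0.172414
angle = arctan(0.172414) = 0.170735 rad
angle = 0.170735 * 180/pi = 9.78 degrees

9.78


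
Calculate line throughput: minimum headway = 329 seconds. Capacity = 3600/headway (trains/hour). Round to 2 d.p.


Capacity = 3600 / headway
Capacity = 3600 / 329
Capacity = 10.94 trains/hour

10.94


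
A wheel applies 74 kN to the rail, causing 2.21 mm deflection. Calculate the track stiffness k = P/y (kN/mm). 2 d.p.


Track stiffness k = P / y
k = 74 / 2.21
k = 33.48 kN/mm

33.48


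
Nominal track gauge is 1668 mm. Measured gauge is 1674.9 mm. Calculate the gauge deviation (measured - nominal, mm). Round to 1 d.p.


Deviation = measured - nominal
Deviation = 1674.9 - 1668
Deviation = 6.9 mm

6.9


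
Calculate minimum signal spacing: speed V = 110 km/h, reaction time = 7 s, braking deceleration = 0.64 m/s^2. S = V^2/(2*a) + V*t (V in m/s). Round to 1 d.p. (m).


V = 110 / 3.6 = 30.5556 m/s
Braking distance = 30.5556^2 / (2*0.64) = 729.4078 m
Sighting distance = 30.5556 * 7 = 213.8889 m
S = 729.4078 + 213.8889 = 943.3 m

943.3


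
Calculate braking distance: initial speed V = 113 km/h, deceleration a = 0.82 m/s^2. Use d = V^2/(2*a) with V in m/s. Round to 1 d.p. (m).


Convert speed: V = 113 / 3.6 = 31.3889 m/s
V^2 = 985.2623
d = 985.2623 / (2 * 0.82)
d = 985.2623 / 1.64
d = 600.8 m

600.8


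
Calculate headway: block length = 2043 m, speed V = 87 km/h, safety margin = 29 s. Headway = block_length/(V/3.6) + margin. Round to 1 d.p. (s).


V = 87 / 3.6 = 24.1667 m/s
Block traversal time = 2043 / 24.1667 = 84.5379 s
Headway = 84.5379 + 29
Headway = 113.5 s

113.5


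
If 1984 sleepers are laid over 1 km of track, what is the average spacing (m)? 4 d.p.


Spacing = 1000 m / number of sleepers
Spacing = 1000 / 1984
Spacing = 0.5040 m

0.5040


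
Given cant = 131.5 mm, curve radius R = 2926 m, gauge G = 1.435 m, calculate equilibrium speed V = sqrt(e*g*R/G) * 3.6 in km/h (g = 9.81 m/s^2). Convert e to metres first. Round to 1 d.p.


Convert cant: e = 131.5 mm = 0.1315 m
V_ms = sqrt(0.1315 * 9.81 * 2926 / 1.435)
V_ms = sqrt(2630.372049) = 51.2872 m/s
V = 51.2872 * 3.6 = 184.6 km/h

184.6


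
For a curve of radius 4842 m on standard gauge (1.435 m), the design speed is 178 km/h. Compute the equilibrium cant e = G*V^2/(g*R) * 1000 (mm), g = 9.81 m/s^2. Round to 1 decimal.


Convert speed: V = 178 / 3.6 = 49.4444 m/s
Apply formula: e = 1.435 * 49.4444^2 / (9.81 * 4842)
e = 1.435 * 2444.7531 / 47500.02
e = 0.073857 m = 73.9 mm

73.9


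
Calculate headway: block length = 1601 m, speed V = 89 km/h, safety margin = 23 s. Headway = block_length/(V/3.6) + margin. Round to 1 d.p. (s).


V = 89 / 3.6 = 24.7222 m/s
Block traversal time = 1601 / 24.7222 = 64.7596 s
Headway = 64.7596 + 23
Headway = 87.8 s

87.8


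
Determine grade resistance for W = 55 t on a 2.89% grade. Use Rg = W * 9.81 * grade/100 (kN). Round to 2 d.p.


Rg = W * 9.81 * grade / 100
Rg = 55 * 9.81 * 2.89 / 100
Rg = 539.55 * 0.0289
Rg = 15.59 kN

15.59


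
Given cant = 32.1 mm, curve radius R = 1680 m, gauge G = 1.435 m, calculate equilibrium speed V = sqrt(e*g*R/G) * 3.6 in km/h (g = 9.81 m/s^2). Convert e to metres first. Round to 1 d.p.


Convert cant: e = 32.1 mm = 0.0321 m
V_ms = sqrt(0.0321 * 9.81 * 1680 / 1.435)
V_ms = sqrt(368.664585) = 19.2006 m/s
V = 19.2006 * 3.6 = 69.1 km/h

69.1


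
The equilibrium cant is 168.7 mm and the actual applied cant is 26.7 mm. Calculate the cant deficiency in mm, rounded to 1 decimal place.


Cant deficiency = equilibrium cant - actual cant
CD = 168.7 - 26.7
CD = 142.0 mm

142.0


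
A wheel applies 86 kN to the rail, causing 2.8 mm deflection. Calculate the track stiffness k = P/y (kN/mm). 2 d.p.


Track stiffness k = P / y
k = 86 / 2.8
k = 30.71 kN/mm

30.71


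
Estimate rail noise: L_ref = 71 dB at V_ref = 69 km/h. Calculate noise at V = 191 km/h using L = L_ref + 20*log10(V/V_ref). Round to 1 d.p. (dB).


V/V_ref = 191 / 69 = 2.768116
log10(2.768116) = 0.442184
20 * 0.442184 = 8.8437
L = 71 + 8.8437 = 79.8 dB

79.8


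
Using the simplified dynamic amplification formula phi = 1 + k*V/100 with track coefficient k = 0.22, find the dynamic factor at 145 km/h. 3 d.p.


phi = 1 + k * V / 100
phi = 1 + 0.22 * 145 / 100
phi = 1 + 0.319
phi = 1.319

1.319


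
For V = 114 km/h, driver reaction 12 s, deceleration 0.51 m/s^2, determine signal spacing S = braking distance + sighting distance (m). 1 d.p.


V = 114 / 3.6 = 31.6667 m/s
Braking distance = 31.6667^2 / (2*0.51) = 983.1155 m
Sighting distance = 31.6667 * 12 = 380.0 m
S = 983.1155 + 380.0 = 1363.1 m

1363.1


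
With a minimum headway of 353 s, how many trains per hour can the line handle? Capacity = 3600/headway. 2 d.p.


Capacity = 3600 / headway
Capacity = 3600 / 353
Capacity = 10.20 trains/hour

10.20


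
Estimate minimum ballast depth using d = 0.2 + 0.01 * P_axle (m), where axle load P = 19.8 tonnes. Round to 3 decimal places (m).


d = 0.2 + 0.01 * 19.8
d = 0.2 + 0.198
d = 0.398 m

0.398


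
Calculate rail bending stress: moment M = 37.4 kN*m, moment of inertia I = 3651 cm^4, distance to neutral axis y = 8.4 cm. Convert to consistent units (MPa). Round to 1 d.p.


Convert units:
M = 37.4 kN*m = 37400000 N*mm
y = 8.4 cm = 84 mm
I = 3651 cm^4 = 36510000 mm^4
sigma = 37400000 * 84 / 36510000
sigma = 86.0 MPa

86.0


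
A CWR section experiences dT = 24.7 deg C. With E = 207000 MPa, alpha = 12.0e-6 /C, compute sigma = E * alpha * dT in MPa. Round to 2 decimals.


sigma = E * alpha * dT
sigma = 207000 * 12.0e-6 * 24.7
sigma = 2.484 * 24.7
sigma = 61.35 MPa

61.35


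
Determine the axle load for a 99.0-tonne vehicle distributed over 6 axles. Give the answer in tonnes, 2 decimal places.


Load per axle = total weight / number of axles
Load = 99.0 / 6
Load = 16.50 tonnes

16.50


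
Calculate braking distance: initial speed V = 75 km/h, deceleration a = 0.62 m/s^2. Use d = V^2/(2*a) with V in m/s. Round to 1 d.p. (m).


Convert speed: V = 75 / 3.6 = 20.8333 m/s
V^2 = 434.0278
d = 434.0278 / (2 * 0.62)
d = 434.0278 / 1.24
d = 350.0 m

350.0


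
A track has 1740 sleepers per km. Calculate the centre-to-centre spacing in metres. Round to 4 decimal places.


Spacing = 1000 m / number of sleepers
Spacing = 1000 / 1740
Spacing = 0.5747 m

0.5747


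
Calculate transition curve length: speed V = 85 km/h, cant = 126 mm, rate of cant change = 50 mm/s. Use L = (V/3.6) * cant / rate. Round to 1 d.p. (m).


Convert speed: V = 85 / 3.6 = 23.6111 m/s
L = 23.6111 * 126 / 50
L = 2975.0 / 50
L = 59.5 m

59.5


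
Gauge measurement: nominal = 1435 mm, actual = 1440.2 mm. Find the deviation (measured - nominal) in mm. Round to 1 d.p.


Deviation = measured - nominal
Deviation = 1440.2 - 1435
Deviation = 5.2 mm

5.2


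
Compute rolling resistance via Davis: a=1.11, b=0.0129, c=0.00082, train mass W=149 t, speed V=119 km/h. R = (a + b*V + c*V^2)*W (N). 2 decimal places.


b*V = 0.0129 * 119 = 1.5351
c*V^2 = 0.00082 * 14161 = 11.61202
R_per_t = 1.11 + 1.5351 + 11.61202 = 14.25712 N/t
R_total = 14.25712 * 149 = 2124.31 N

2124.31


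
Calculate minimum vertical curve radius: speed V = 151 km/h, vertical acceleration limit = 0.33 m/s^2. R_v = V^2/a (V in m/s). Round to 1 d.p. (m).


Convert speed: V = 151 / 3.6 = 41.9444 m/s
V^2 = 1759.3364 m^2/s^2
R_v = 1759.3364 / 0.33
R_v = 5331.3 m

5331.3


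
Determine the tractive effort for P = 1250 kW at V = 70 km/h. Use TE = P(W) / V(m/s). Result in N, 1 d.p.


Convert: P = 1250 kW = 1250000 W
V = 70 / 3.6 = 19.4444 m/s
TE = 1250000 / 19.4444
TE = 64285.7 N

64285.7


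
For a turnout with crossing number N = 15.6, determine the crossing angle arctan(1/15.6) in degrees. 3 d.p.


1/N = 1/15.6 = 0.064103
angle = arctan(0.064103) = 0.064015 rad
angle = 0.064015 * 180/pi = 3.668 degrees

3.668


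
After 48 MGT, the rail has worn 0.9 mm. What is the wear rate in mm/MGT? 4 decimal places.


Wear rate = total wear / cumulative tonnage
Rate = 0.9 / 48
Rate = 0.0188 mm/MGT

0.0188


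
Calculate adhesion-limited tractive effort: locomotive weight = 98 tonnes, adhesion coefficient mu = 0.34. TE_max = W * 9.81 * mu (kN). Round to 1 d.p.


TE_max = W * g * mu
TE_max = 98 * 9.81 * 0.34
TE_max = 961.38 * 0.34
TE_max = 326.9 kN

326.9


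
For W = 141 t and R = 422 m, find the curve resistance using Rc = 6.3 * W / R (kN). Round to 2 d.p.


Rc = 6.3 * W / R
Rc = 6.3 * 141 / 422
Rc = 888.3 / 422
Rc = 2.10 kN

2.10


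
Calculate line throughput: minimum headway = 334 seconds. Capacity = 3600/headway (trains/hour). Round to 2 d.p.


Capacity = 3600 / headway
Capacity = 3600 / 334
Capacity = 10.78 trains/hour

10.78


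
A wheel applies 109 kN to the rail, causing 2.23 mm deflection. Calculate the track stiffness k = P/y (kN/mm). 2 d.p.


Track stiffness k = P / y
k = 109 / 2.23
k = 48.88 kN/mm

48.88


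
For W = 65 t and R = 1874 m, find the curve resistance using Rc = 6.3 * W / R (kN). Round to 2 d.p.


Rc = 6.3 * W / R
Rc = 6.3 * 65 / 1874
Rc = 409.5 / 1874
Rc = 0.22 kN

0.22


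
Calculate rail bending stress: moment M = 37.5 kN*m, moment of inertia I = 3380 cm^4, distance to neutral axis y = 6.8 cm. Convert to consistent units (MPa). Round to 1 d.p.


Convert units:
M = 37.5 kN*m = 37500000 N*mm
y = 6.8 cm = 68 mm
I = 3380 cm^4 = 33800000 mm^4
sigma = 37500000 * 68 / 33800000
sigma = 75.4 MPa

75.4


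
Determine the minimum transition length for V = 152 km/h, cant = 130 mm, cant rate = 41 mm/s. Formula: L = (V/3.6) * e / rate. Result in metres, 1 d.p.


Convert speed: V = 152 / 3.6 = 42.2222 m/s
L = 42.2222 * 130 / 41
L = 5488.8889 / 41
L = 133.9 m

133.9


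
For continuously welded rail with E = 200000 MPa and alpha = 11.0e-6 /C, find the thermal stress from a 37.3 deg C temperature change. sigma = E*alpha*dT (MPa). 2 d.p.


sigma = E * alpha * dT
sigma = 200000 * 11.0e-6 * 37.3
sigma = 2.2 * 37.3
sigma = 82.06 MPa

82.06


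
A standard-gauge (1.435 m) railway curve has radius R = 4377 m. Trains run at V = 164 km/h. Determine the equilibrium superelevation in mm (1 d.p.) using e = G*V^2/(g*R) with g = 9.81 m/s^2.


Convert speed: V = 164 / 3.6 = 45.5556 m/s
Apply formula: e = 1.435 * 45.5556^2 / (9.81 * 4377)
e = 1.435 * 2075.3086 / 42938.37
e = 0.069357 m = 69.4 mm

69.4


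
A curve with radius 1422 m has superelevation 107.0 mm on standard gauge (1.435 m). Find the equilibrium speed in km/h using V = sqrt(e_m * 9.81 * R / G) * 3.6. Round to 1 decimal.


Convert cant: e = 107.0 mm = 0.1070 m
V_ms = sqrt(0.1070 * 9.81 * 1422 / 1.435)
V_ms = sqrt(1040.160794) = 32.2515 m/s
V = 32.2515 * 3.6 = 116.1 km/h

116.1


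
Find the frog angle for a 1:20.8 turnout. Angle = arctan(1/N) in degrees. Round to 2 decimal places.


1/N = 1/20.8 = 0.048077
angle = arctan(0.048077) = 0.04804 rad
angle = 0.04804 * 180/pi = 2.75 degrees

2.75
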